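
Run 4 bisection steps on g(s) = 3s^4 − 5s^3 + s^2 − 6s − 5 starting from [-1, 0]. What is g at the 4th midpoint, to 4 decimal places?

-0.1184

s = -0.5 gives g = -0.9375, negative; keep [-1, -0.5]
s = -0.75 gives g = 3.121094, positive; keep [-0.75, -0.5]
s = -0.625 gives g = 0.819092, positive; keep [-0.625, -0.5]
s = -0.5625 gives g = -0.1184, negative; keep [-0.625, -0.5625]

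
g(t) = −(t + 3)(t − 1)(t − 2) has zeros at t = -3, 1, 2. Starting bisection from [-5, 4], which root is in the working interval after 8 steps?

m = -0.5, g(m) = -9.375 (−); new bracket [-5, -0.5]
m = -2.75, g(m) = -4.453125 (−); new bracket [-5, -2.75]
m = -3.875, g(m) = 25.060547 (+); new bracket [-3.875, -2.75]
m = -3.3125, g(m) = 7.1594 (+); new bracket [-3.3125, -2.75]
m = -3.03125, g(m) = 0.6338 (+); new bracket [-3.03125, -2.75]
m = -2.890625, g(m) = -2.0811 (−); new bracket [-3.03125, -2.890625]
m = -2.9609375, g(m) = -0.7676 (−); new bracket [-3.03125, -2.9609375]
m = -2.99609375, g(m) = -0.078 (−); new bracket [-3.03125, -2.99609375]

-3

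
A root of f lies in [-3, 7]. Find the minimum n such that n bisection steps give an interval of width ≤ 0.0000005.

Width after n steps is 10/2^n. Need 2^n ≥ 10/0.0000005 = 20000000.
2^24 = 16777216 < 20000000 ≤ 2^25 = 33554432, so n = 25.

25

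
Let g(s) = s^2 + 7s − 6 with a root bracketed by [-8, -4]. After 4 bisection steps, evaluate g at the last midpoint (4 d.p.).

-0.1875

s = -6 gives g = -12, negative; keep [-8, -6]
s = -7 gives g = -6, negative; keep [-8, -7]
s = -7.5 gives g = -2.25, negative; keep [-8, -7.5]
s = -7.75 gives g = -0.1875, negative; keep [-8, -7.75]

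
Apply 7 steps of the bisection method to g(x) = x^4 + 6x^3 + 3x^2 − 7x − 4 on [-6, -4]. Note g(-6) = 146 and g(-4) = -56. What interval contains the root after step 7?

[-5.203125, -5.1875]

g(-5) = -19 < 0, so the root lies in [-6, -5]
g(-5.5) = 42.0625 > 0, so the root lies in [-5.5, -5]
g(-5.25) = 6.910156 > 0, so the root lies in [-5.25, -5]
g(-5.125) = -7.113 < 0, so the root lies in [-5.25, -5.125]
g(-5.1875) = -0.3791 < 0, so the root lies in [-5.25, -5.1875]
g(-5.21875) = 3.1947 > 0, so the root lies in [-5.21875, -5.1875]
g(-5.203125) = 1.3903 > 0, so the root lies in [-5.203125, -5.1875]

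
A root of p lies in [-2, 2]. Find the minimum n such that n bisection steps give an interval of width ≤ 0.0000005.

23

Width after n steps is 4/2^n. Need 2^n ≥ 4/0.0000005 = 8000000.
2^22 = 4194304 < 8000000 ≤ 2^23 = 8388608, so n = 23.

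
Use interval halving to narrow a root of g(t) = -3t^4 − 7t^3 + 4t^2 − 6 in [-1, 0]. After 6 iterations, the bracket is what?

g(-0.5) = -4.3125 < 0, so the root lies in [-1, -0.5]
g(-0.75) = -1.746094 < 0, so the root lies in [-1, -0.75]
g(-0.875) = -0.006592 < 0, so the root lies in [-1, -0.875]
g(-0.9375) = 0.966 > 0, so the root lies in [-0.9375, -0.875]
g(-0.90625) = 0.4717 > 0, so the root lies in [-0.90625, -0.875]
g(-0.890625) = 0.2305 > 0, so the root lies in [-0.890625, -0.875]

[-0.890625, -0.875]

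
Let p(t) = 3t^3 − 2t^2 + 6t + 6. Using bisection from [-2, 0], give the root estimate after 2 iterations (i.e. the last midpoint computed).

t = -1 gives p = -5, negative; keep [-1, 0]
t = -0.5 gives p = 2.125, positive; keep [-1, -0.5]

-0.5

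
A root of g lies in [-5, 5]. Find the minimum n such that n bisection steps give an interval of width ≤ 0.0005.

15

Width after n steps is 10/2^n. Need 2^n ≥ 10/0.0005 = 20000.
2^14 = 16384 < 20000 ≤ 2^15 = 32768, so n = 15.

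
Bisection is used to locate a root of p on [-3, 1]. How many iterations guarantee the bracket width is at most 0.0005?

Width after n steps is 4/2^n. Need 2^n ≥ 4/0.0005 = 8000.
2^12 = 4096 < 8000 ≤ 2^13 = 8192, so n = 13.

13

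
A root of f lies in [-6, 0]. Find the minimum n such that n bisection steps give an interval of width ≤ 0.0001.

Width after n steps is 6/2^n. Need 2^n ≥ 6/0.0001 = 60000.
2^15 = 32768 < 60000 ≤ 2^16 = 65536, so n = 16.

16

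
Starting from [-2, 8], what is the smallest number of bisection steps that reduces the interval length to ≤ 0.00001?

Width after n steps is 10/2^n. Need 2^n ≥ 10/0.00001 = 1000000.
2^19 = 524288 < 1000000 ≤ 2^20 = 1048576, so n = 20.

20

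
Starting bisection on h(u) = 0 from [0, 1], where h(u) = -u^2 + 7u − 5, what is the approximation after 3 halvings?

0.875

h(0.5) = -1.75 < 0, so the root lies in [0.5, 1]
h(0.75) = -0.3125 < 0, so the root lies in [0.75, 1]
h(0.875) = 0.359375 > 0, so the root lies in [0.75, 0.875]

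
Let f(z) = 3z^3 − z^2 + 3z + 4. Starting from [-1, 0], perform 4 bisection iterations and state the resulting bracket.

[-0.75, -0.6875]

midpoint -0.5: f = 1.875 > 0 → [-1, -0.5]
midpoint -0.75: f = -0.078125 < 0 → [-0.75, -0.5]
midpoint -0.625: f = 1.001953 > 0 → [-0.75, -0.625]
midpoint -0.6875: f = 0.49 > 0 → [-0.75, -0.6875]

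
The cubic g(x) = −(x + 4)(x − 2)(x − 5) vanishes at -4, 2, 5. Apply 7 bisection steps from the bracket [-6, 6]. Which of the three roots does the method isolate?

x = 0 gives g = -40, negative; keep [-6, 0]
x = -3 gives g = -40, negative; keep [-6, -3]
x = -4.5 gives g = 30.875, positive; keep [-4.5, -3]
x = -3.75 gives g = -12.5781, negative; keep [-4.5, -3.75]
x = -4.125 gives g = 6.9863, positive; keep [-4.125, -3.75]
x = -3.9375 gives g = -3.3167, negative; keep [-4.125, -3.9375]
x = -4.03125 gives g = 1.7022, positive; keep [-4.03125, -3.9375]

-4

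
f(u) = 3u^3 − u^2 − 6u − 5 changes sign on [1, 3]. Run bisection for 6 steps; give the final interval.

[1.84375, 1.875]

m = 2, f(m) = 3 (+); new bracket [1, 2]
m = 1.5, f(m) = -6.125 (−); new bracket [1.5, 2]
m = 1.75, f(m) = -2.484375 (−); new bracket [1.75, 2]
m = 1.875, f(m) = 0.0098 (+); new bracket [1.75, 1.875]
m = 1.8125, f(m) = -1.2971 (−); new bracket [1.8125, 1.875]
m = 1.84375, f(m) = -0.6589 (−); new bracket [1.84375, 1.875]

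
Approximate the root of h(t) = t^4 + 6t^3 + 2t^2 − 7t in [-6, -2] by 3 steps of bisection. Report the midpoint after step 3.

-5.5

midpoint -4: h = -68 < 0 → [-6, -4]
midpoint -5: h = -40 < 0 → [-6, -5]
midpoint -5.5: h = 15.8125 > 0 → [-5.5, -5]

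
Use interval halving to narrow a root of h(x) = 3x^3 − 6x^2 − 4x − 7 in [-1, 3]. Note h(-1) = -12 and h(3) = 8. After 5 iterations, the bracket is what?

[2.75, 2.875]

x = 1 gives h = -14, negative; keep [1, 3]
x = 2 gives h = -15, negative; keep [2, 3]
x = 2.5 gives h = -7.625, negative; keep [2.5, 3]
x = 2.75 gives h = -0.9844, negative; keep [2.75, 3]
x = 2.875 gives h = 3.1973, positive; keep [2.75, 2.875]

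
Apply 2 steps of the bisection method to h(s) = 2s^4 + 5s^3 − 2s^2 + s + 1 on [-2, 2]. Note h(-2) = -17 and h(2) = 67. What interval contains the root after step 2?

s = 0 gives h = 1, positive; keep [-2, 0]
s = -1 gives h = -5, negative; keep [-1, 0]

[-1, 0]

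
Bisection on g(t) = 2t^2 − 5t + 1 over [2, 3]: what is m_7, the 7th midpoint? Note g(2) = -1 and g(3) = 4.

2.2734375

m = 2.5, g(m) = 1 (+); new bracket [2, 2.5]
m = 2.25, g(m) = -0.125 (−); new bracket [2.25, 2.5]
m = 2.375, g(m) = 0.40625 (+); new bracket [2.25, 2.375]
m = 2.3125, g(m) = 0.1328 (+); new bracket [2.25, 2.3125]
m = 2.28125, g(m) = 0.002 (+); new bracket [2.25, 2.28125]
m = 2.265625, g(m) = -0.062 (−); new bracket [2.265625, 2.28125]
m = 2.2734375, g(m) = -0.0302 (−); new bracket [2.2734375, 2.28125]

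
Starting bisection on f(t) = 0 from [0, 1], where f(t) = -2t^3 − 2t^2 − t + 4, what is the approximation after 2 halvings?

t = 0.5 gives f = 2.75, positive; keep [0.5, 1]
t = 0.75 gives f = 1.28125, positive; keep [0.75, 1]

0.75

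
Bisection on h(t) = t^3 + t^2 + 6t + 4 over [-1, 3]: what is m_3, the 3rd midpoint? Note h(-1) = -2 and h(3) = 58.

-0.5

midpoint 1: h = 12 > 0 → [-1, 1]
midpoint 0: h = 4 > 0 → [-1, 0]
midpoint -0.5: h = 1.125 > 0 → [-1, -0.5]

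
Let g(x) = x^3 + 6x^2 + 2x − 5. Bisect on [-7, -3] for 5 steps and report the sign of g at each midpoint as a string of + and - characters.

+--++

g(-5) = 10 > 0, so the root lies in [-7, -5]
g(-6) = -17 < 0, so the root lies in [-6, -5]
g(-5.5) = -0.875 < 0, so the root lies in [-5.5, -5]
g(-5.25) = 5.1719 > 0, so the root lies in [-5.5, -5.25]
g(-5.375) = 2.3066 > 0, so the root lies in [-5.5, -5.375]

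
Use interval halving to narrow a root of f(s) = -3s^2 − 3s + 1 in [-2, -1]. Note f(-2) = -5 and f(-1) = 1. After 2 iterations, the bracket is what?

[-1.5, -1.25]

f(-1.5) = -1.25 < 0, so the root lies in [-1.5, -1]
f(-1.25) = 0.0625 > 0, so the root lies in [-1.5, -1.25]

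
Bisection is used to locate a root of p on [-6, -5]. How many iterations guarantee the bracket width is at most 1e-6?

Width after n steps is 1/2^n. Need 2^n ≥ 1/1e-6 = 1000000.
2^19 = 524288 < 1000000 ≤ 2^20 = 1048576, so n = 20.

20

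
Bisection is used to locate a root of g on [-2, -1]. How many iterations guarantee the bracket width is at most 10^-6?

Width after n steps is 1/2^n. Need 2^n ≥ 1/10^-6 = 1000000.
2^19 = 524288 < 1000000 ≤ 2^20 = 1048576, so n = 20.

20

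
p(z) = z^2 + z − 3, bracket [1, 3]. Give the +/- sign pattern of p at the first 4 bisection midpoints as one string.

p(2) = 3 > 0, so the root lies in [1, 2]
p(1.5) = 0.75 > 0, so the root lies in [1, 1.5]
p(1.25) = -0.1875 < 0, so the root lies in [1.25, 1.5]
p(1.375) = 0.2656 > 0, so the root lies in [1.25, 1.375]

++-+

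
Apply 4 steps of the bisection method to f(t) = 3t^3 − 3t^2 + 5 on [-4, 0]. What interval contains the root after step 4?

midpoint -2: f = -31 < 0 → [-2, 0]
midpoint -1: f = -1 < 0 → [-1, 0]
midpoint -0.5: f = 3.875 > 0 → [-1, -0.5]
midpoint -0.75: f = 2.0469 > 0 → [-1, -0.75]

[-1, -0.75]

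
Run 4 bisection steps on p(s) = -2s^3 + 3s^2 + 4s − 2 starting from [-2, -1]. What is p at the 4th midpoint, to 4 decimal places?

-0.4644

midpoint -1.5: p = 5.5 > 0 → [-1.5, -1]
midpoint -1.25: p = 1.59375 > 0 → [-1.25, -1]
midpoint -1.125: p = 0.144531 > 0 → [-1.125, -1]
midpoint -1.0625: p = -0.4644 < 0 → [-1.125, -1.0625]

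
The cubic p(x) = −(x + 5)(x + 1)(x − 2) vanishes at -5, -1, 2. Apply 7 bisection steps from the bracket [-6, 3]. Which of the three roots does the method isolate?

-5

x = -1.5 gives p = -6.125, negative; keep [-6, -1.5]
x = -3.75 gives p = -19.765625, negative; keep [-6, -3.75]
x = -4.875 gives p = -3.330078, negative; keep [-6, -4.875]
x = -5.4375 gives p = 14.4392, positive; keep [-5.4375, -4.875]
x = -5.15625 gives p = 4.6474, positive; keep [-5.15625, -4.875]
x = -5.015625 gives p = 0.4402, positive; keep [-5.015625, -4.875]
x = -4.9453125 gives p = -1.4985, negative; keep [-5.015625, -4.9453125]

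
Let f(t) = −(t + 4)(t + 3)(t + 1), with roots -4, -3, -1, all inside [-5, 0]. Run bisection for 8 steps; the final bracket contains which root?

f(-2.5) = 1.125 > 0, so the root lies in [-2.5, 0]
f(-1.25) = 1.203125 > 0, so the root lies in [-1.25, 0]
f(-0.625) = -3.005859 < 0, so the root lies in [-1.25, -0.625]
f(-0.9375) = -0.3948 < 0, so the root lies in [-1.25, -0.9375]
f(-1.09375) = 0.5194 > 0, so the root lies in [-1.09375, -0.9375]
f(-1.015625) = 0.0925 > 0, so the root lies in [-1.015625, -0.9375]
f(-0.9765625) = -0.1434 < 0, so the root lies in [-1.015625, -0.9765625]
f(-0.99609375) = -0.0235 < 0, so the root lies in [-1.015625, -0.99609375]

-1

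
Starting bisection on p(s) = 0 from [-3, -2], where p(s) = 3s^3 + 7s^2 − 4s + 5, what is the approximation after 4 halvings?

-2.9375

midpoint -2.5: p = 11.875 > 0 → [-3, -2.5]
midpoint -2.75: p = 6.546875 > 0 → [-3, -2.75]
midpoint -2.875: p = 3.068359 > 0 → [-3, -2.875]
midpoint -2.9375: p = 1.1101 > 0 → [-3, -2.9375]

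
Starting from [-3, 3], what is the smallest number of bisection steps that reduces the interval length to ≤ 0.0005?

Width after n steps is 6/2^n. Need 2^n ≥ 6/0.0005 = 12000.
2^13 = 8192 < 12000 ≤ 2^14 = 16384, so n = 14.

14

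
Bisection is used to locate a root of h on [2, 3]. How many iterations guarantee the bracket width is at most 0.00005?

15

Width after n steps is 1/2^n. Need 2^n ≥ 1/0.00005 = 20000.
2^14 = 16384 < 20000 ≤ 2^15 = 32768, so n = 15.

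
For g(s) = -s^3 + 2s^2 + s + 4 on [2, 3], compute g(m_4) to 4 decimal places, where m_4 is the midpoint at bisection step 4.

0.3855

midpoint 2.5: g = 3.375 > 0 → [2.5, 3]
midpoint 2.75: g = 1.078125 > 0 → [2.75, 3]
midpoint 2.875: g = -0.357422 < 0 → [2.75, 2.875]
midpoint 2.8125: g = 0.3855 > 0 → [2.8125, 2.875]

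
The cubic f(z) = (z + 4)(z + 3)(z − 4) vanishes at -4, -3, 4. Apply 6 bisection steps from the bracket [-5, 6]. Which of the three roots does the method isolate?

z = 0.5 gives f = -55.125, negative; keep [0.5, 6]
z = 3.25 gives f = -33.984375, negative; keep [3.25, 6]
z = 4.625 gives f = 41.103516, positive; keep [3.25, 4.625]
z = 3.9375 gives f = -3.4417, negative; keep [3.9375, 4.625]
z = 4.28125 gives f = 16.9588, positive; keep [3.9375, 4.28125]
z = 4.109375 gives f = 6.3058, positive; keep [3.9375, 4.109375]

4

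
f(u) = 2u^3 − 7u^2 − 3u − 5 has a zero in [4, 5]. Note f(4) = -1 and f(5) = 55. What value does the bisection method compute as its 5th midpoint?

4.03125

m = 4.5, f(m) = 22 (+); new bracket [4, 4.5]
m = 4.25, f(m) = 9.34375 (+); new bracket [4, 4.25]
m = 4.125, f(m) = 3.894531 (+); new bracket [4, 4.125]
m = 4.0625, f(m) = 1.3794 (+); new bracket [4, 4.0625]
m = 4.03125, f(m) = 0.1729 (+); new bracket [4, 4.03125]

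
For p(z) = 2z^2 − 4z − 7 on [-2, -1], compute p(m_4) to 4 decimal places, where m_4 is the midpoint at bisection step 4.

z = -1.5 gives p = 3.5, positive; keep [-1.5, -1]
z = -1.25 gives p = 1.125, positive; keep [-1.25, -1]
z = -1.125 gives p = 0.03125, positive; keep [-1.125, -1]
z = -1.0625 gives p = -0.4922, negative; keep [-1.125, -1.0625]

-0.4922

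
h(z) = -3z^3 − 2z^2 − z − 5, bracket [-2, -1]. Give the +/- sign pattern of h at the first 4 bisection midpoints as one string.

+-+-

h(-1.5) = 2.125 > 0, so the root lies in [-1.5, -1]
h(-1.25) = -1.015625 < 0, so the root lies in [-1.5, -1.25]
h(-1.375) = 0.392578 > 0, so the root lies in [-1.375, -1.25]
h(-1.3125) = -0.3499 < 0, so the root lies in [-1.375, -1.3125]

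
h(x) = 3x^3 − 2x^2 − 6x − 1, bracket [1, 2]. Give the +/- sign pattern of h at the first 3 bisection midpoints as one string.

m = 1.5, h(m) = -4.375 (−); new bracket [1.5, 2]
m = 1.75, h(m) = -1.546875 (−); new bracket [1.75, 2]
m = 1.875, h(m) = 0.494141 (+); new bracket [1.75, 1.875]

--+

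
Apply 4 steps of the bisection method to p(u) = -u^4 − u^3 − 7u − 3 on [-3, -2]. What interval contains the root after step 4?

m = -2.5, p(m) = -8.9375 (−); new bracket [-2.5, -2]
m = -2.25, p(m) = -1.488281 (−); new bracket [-2.25, -2]
m = -2.125, p(m) = 1.079834 (+); new bracket [-2.25, -2.125]
m = -2.1875, p(m) = -0.1177 (−); new bracket [-2.1875, -2.125]

[-2.1875, -2.125]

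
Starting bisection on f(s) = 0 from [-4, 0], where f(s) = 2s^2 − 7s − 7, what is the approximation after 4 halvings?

f(-2) = 15 > 0, so the root lies in [-2, 0]
f(-1) = 2 > 0, so the root lies in [-1, 0]
f(-0.5) = -3 < 0, so the root lies in [-1, -0.5]
f(-0.75) = -0.625 < 0, so the root lies in [-1, -0.75]

-0.75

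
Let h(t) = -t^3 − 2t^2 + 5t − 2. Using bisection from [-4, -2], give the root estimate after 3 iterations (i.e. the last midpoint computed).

-3.75

midpoint -3: h = -8 < 0 → [-4, -3]
midpoint -3.5: h = -1.125 < 0 → [-4, -3.5]
midpoint -3.75: h = 3.859375 > 0 → [-3.75, -3.5]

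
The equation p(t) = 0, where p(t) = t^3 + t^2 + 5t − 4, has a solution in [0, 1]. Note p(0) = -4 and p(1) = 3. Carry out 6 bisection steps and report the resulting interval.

[0.65625, 0.671875]

midpoint 0.5: p = -1.125 < 0 → [0.5, 1]
midpoint 0.75: p = 0.734375 > 0 → [0.5, 0.75]
midpoint 0.625: p = -0.240234 < 0 → [0.625, 0.75]
midpoint 0.6875: p = 0.2351 > 0 → [0.625, 0.6875]
midpoint 0.65625: p = -0.0055 < 0 → [0.65625, 0.6875]
midpoint 0.671875: p = 0.1141 > 0 → [0.65625, 0.671875]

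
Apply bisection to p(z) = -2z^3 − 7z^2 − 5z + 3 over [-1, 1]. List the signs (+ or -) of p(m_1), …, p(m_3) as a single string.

+-+

midpoint 0: p = 3 > 0 → [0, 1]
midpoint 0.5: p = -1.5 < 0 → [0, 0.5]
midpoint 0.25: p = 1.28125 > 0 → [0.25, 0.5]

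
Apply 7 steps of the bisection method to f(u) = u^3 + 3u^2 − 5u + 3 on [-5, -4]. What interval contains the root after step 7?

[-4.3203125, -4.3125]

midpoint -4.5: f = -4.875 < 0 → [-4.5, -4]
midpoint -4.25: f = 1.671875 > 0 → [-4.5, -4.25]
midpoint -4.375: f = -1.443359 < 0 → [-4.375, -4.25]
midpoint -4.3125: f = 0.1531 > 0 → [-4.375, -4.3125]
midpoint -4.34375: f = -0.6353 < 0 → [-4.34375, -4.3125]
midpoint -4.328125: f = -0.2387 < 0 → [-4.328125, -4.3125]
midpoint -4.3203125: f = -0.0422 < 0 → [-4.3203125, -4.3125]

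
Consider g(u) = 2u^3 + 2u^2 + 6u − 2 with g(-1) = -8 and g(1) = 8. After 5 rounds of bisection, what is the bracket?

[0.25, 0.3125]

u = 0 gives g = -2, negative; keep [0, 1]
u = 0.5 gives g = 1.75, positive; keep [0, 0.5]
u = 0.25 gives g = -0.34375, negative; keep [0.25, 0.5]
u = 0.375 gives g = 0.6367, positive; keep [0.25, 0.375]
u = 0.3125 gives g = 0.1313, positive; keep [0.25, 0.3125]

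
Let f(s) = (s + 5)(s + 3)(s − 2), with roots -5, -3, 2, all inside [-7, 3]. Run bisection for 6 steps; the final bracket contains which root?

m = -2, f(m) = -12 (−); new bracket [-2, 3]
m = 0.5, f(m) = -28.875 (−); new bracket [0.5, 3]
m = 1.75, f(m) = -8.015625 (−); new bracket [1.75, 3]
m = 2.375, f(m) = 14.8652 (+); new bracket [1.75, 2.375]
m = 2.0625, f(m) = 2.2346 (+); new bracket [1.75, 2.0625]
m = 1.90625, f(m) = -3.1766 (−); new bracket [1.90625, 2.0625]

2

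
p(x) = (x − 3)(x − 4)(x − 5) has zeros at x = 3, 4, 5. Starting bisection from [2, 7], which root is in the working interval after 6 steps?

midpoint 4.5: p = -0.375 < 0 → [4.5, 7]
midpoint 5.75: p = 3.609375 > 0 → [4.5, 5.75]
midpoint 5.125: p = 0.298828 > 0 → [4.5, 5.125]
midpoint 4.8125: p = -0.2761 < 0 → [4.8125, 5.125]
midpoint 4.96875: p = -0.0596 < 0 → [4.96875, 5.125]
midpoint 5.046875: p = 0.1004 > 0 → [4.96875, 5.046875]

5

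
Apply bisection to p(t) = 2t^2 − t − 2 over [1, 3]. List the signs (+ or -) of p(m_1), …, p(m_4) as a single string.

++-+

midpoint 2: p = 4 > 0 → [1, 2]
midpoint 1.5: p = 1 > 0 → [1, 1.5]
midpoint 1.25: p = -0.125 < 0 → [1.25, 1.5]
midpoint 1.375: p = 0.4062 > 0 → [1.25, 1.375]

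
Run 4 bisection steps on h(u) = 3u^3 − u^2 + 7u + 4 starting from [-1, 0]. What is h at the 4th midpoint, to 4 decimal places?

u = -0.5 gives h = -0.125, negative; keep [-0.5, 0]
u = -0.25 gives h = 2.140625, positive; keep [-0.5, -0.25]
u = -0.375 gives h = 1.076172, positive; keep [-0.5, -0.375]
u = -0.4375 gives h = 0.4949, positive; keep [-0.5, -0.4375]

0.4949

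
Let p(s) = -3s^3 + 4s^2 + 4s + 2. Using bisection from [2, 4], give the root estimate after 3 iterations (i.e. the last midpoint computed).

m = 3, p(m) = -31 (−); new bracket [2, 3]
m = 2.5, p(m) = -9.875 (−); new bracket [2, 2.5]
m = 2.25, p(m) = -2.921875 (−); new bracket [2, 2.25]

2.25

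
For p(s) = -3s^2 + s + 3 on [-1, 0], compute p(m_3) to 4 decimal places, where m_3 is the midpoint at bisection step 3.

-0.1719

p(-0.5) = 1.75 > 0, so the root lies in [-1, -0.5]
p(-0.75) = 0.5625 > 0, so the root lies in [-1, -0.75]
p(-0.875) = -0.171875 < 0, so the root lies in [-0.875, -0.75]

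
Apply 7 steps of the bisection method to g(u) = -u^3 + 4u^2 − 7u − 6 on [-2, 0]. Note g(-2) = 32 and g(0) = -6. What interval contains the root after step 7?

[-0.625, -0.609375]

u = -1 gives g = 6, positive; keep [-1, 0]
u = -0.5 gives g = -1.375, negative; keep [-1, -0.5]
u = -0.75 gives g = 1.921875, positive; keep [-0.75, -0.5]
u = -0.625 gives g = 0.1816, positive; keep [-0.625, -0.5]
u = -0.5625 gives g = -0.6189, negative; keep [-0.625, -0.5625]
u = -0.59375 gives g = -0.2243, negative; keep [-0.625, -0.59375]
u = -0.609375 gives g = -0.0227, negative; keep [-0.625, -0.609375]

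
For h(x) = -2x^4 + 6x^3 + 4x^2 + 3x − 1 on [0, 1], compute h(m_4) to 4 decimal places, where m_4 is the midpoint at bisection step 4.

x = 0.5 gives h = 2.125, positive; keep [0, 0.5]
x = 0.25 gives h = 0.085938, positive; keep [0, 0.25]
x = 0.125 gives h = -0.55127, negative; keep [0.125, 0.25]
x = 0.1875 gives h = -0.2598, negative; keep [0.1875, 0.25]

-0.2598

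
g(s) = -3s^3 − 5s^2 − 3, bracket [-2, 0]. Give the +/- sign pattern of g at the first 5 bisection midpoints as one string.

g(-1) = -5 < 0, so the root lies in [-2, -1]
g(-1.5) = -4.125 < 0, so the root lies in [-2, -1.5]
g(-1.75) = -2.234375 < 0, so the root lies in [-2, -1.75]
g(-1.875) = -0.8027 < 0, so the root lies in [-2, -1.875]
g(-1.9375) = 0.05 > 0, so the root lies in [-1.9375, -1.875]

----+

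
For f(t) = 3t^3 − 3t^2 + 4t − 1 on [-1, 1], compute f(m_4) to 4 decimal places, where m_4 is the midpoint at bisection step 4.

midpoint 0: f = -1 < 0 → [0, 1]
midpoint 0.5: f = 0.625 > 0 → [0, 0.5]
midpoint 0.25: f = -0.140625 < 0 → [0.25, 0.5]
midpoint 0.375: f = 0.2363 > 0 → [0.25, 0.375]

0.2363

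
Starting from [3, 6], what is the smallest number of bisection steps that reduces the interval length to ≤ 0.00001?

19

Width after n steps is 3/2^n. Need 2^n ≥ 3/0.00001 = 300000.
2^18 = 262144 < 300000 ≤ 2^19 = 524288, so n = 19.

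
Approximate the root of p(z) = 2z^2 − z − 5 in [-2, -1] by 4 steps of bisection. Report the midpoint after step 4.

-1.3125

midpoint -1.5: p = 1 > 0 → [-1.5, -1]
midpoint -1.25: p = -0.625 < 0 → [-1.5, -1.25]
midpoint -1.375: p = 0.15625 > 0 → [-1.375, -1.25]
midpoint -1.3125: p = -0.2422 < 0 → [-1.375, -1.3125]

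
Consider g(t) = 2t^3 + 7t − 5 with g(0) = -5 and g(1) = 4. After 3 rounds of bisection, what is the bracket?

t = 0.5 gives g = -1.25, negative; keep [0.5, 1]
t = 0.75 gives g = 1.09375, positive; keep [0.5, 0.75]
t = 0.625 gives g = -0.136719, negative; keep [0.625, 0.75]

[0.625, 0.75]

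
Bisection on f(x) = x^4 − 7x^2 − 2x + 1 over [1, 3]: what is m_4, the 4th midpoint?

2.875

x = 2 gives f = -15, negative; keep [2, 3]
x = 2.5 gives f = -8.6875, negative; keep [2.5, 3]
x = 2.75 gives f = -0.246094, negative; keep [2.75, 3]
x = 2.875 gives f = 5.7112, positive; keep [2.75, 2.875]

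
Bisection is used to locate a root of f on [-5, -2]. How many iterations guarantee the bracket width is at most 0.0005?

13

Width after n steps is 3/2^n. Need 2^n ≥ 3/0.0005 = 6000.
2^12 = 4096 < 6000 ≤ 2^13 = 8192, so n = 13.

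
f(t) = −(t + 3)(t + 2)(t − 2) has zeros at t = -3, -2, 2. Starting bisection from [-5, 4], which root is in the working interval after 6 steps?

2

midpoint -0.5: f = 9.375 > 0 → [-0.5, 4]
midpoint 1.75: f = 4.453125 > 0 → [1.75, 4]
midpoint 2.875: f = -25.060547 < 0 → [1.75, 2.875]
midpoint 2.3125: f = -7.1594 < 0 → [1.75, 2.3125]
midpoint 2.03125: f = -0.6338 < 0 → [1.75, 2.03125]
midpoint 1.890625: f = 2.0811 > 0 → [1.890625, 2.03125]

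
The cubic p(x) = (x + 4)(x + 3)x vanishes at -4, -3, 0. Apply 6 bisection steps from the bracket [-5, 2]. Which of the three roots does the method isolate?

0

p(-1.5) = -5.625 < 0, so the root lies in [-1.5, 2]
p(0.25) = 3.453125 > 0, so the root lies in [-1.5, 0.25]
p(-0.625) = -5.009766 < 0, so the root lies in [-0.625, 0.25]
p(-0.1875) = -2.0105 < 0, so the root lies in [-0.1875, 0.25]
p(0.03125) = 0.3819 > 0, so the root lies in [-0.1875, 0.03125]
p(-0.078125) = -0.8953 < 0, so the root lies in [-0.078125, 0.03125]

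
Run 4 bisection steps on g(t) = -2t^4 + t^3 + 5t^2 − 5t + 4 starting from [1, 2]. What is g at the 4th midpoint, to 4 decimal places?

0.2883

m = 1.5, g(m) = 1 (+); new bracket [1.5, 2]
m = 1.75, g(m) = -2.835938 (−); new bracket [1.5, 1.75]
m = 1.625, g(m) = -0.57666 (−); new bracket [1.5, 1.625]
m = 1.5625, g(m) = 0.2883 (+); new bracket [1.5625, 1.625]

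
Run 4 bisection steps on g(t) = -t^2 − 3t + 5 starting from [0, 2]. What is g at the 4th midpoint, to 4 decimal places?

0.3594

t = 1 gives g = 1, positive; keep [1, 2]
t = 1.5 gives g = -1.75, negative; keep [1, 1.5]
t = 1.25 gives g = -0.3125, negative; keep [1, 1.25]
t = 1.125 gives g = 0.3594, positive; keep [1.125, 1.25]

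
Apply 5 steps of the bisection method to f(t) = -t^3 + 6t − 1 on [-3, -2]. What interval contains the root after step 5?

f(-2.5) = -0.375 < 0, so the root lies in [-3, -2.5]
f(-2.75) = 3.296875 > 0, so the root lies in [-2.75, -2.5]
f(-2.625) = 1.337891 > 0, so the root lies in [-2.625, -2.5]
f(-2.5625) = 0.4514 > 0, so the root lies in [-2.5625, -2.5]
f(-2.53125) = 0.0308 > 0, so the root lies in [-2.53125, -2.5]

[-2.53125, -2.5]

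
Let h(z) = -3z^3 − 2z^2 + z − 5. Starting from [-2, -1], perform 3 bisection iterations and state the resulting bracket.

[-1.625, -1.5]

m = -1.5, h(m) = -0.875 (−); new bracket [-2, -1.5]
m = -1.75, h(m) = 3.203125 (+); new bracket [-1.75, -1.5]
m = -1.625, h(m) = 0.966797 (+); new bracket [-1.625, -1.5]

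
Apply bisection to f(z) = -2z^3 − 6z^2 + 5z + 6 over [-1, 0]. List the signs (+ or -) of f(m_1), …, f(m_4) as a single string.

+-++

z = -0.5 gives f = 2.25, positive; keep [-1, -0.5]
z = -0.75 gives f = -0.28125, negative; keep [-0.75, -0.5]
z = -0.625 gives f = 1.019531, positive; keep [-0.75, -0.625]
z = -0.6875 gives f = 0.3765, positive; keep [-0.75, -0.6875]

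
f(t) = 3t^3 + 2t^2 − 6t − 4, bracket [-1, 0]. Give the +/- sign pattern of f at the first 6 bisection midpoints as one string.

f(-0.5) = -0.875 < 0, so the root lies in [-1, -0.5]
f(-0.75) = 0.359375 > 0, so the root lies in [-0.75, -0.5]
f(-0.625) = -0.201172 < 0, so the root lies in [-0.75, -0.625]
f(-0.6875) = 0.0955 > 0, so the root lies in [-0.6875, -0.625]
f(-0.65625) = -0.049 < 0, so the root lies in [-0.6875, -0.65625]
f(-0.671875) = 0.0242 > 0, so the root lies in [-0.671875, -0.65625]

-+-+-+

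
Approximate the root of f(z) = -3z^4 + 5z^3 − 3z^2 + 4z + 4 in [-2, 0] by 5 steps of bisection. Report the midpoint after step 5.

-0.5625

m = -1, f(m) = -11 (−); new bracket [-1, 0]
m = -0.5, f(m) = 0.4375 (+); new bracket [-1, -0.5]
m = -0.75, f(m) = -3.746094 (−); new bracket [-0.75, -0.5]
m = -0.625, f(m) = -1.3503 (−); new bracket [-0.625, -0.5]
m = -0.5625, f(m) = -0.3895 (−); new bracket [-0.5625, -0.5]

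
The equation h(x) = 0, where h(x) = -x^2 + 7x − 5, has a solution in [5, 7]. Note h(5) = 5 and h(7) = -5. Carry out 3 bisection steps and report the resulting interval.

[6, 6.25]

midpoint 6: h = 1 > 0 → [6, 7]
midpoint 6.5: h = -1.75 < 0 → [6, 6.5]
midpoint 6.25: h = -0.3125 < 0 → [6, 6.25]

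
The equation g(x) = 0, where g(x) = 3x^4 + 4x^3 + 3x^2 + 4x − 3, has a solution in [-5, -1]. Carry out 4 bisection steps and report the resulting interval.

[-1.75, -1.5]

midpoint -3: g = 147 > 0 → [-3, -1]
midpoint -2: g = 17 > 0 → [-2, -1]
midpoint -1.5: g = -0.5625 < 0 → [-2, -1.5]
midpoint -1.75: g = 5.8867 > 0 → [-1.75, -1.5]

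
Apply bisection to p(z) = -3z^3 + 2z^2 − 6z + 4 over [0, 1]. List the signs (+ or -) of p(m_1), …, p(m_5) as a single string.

z = 0.5 gives p = 1.125, positive; keep [0.5, 1]
z = 0.75 gives p = -0.640625, negative; keep [0.5, 0.75]
z = 0.625 gives p = 0.298828, positive; keep [0.625, 0.75]
z = 0.6875 gives p = -0.1545, negative; keep [0.625, 0.6875]
z = 0.65625 gives p = 0.076, positive; keep [0.65625, 0.6875]

+-+-+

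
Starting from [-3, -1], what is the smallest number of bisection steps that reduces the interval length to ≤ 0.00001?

Width after n steps is 2/2^n. Need 2^n ≥ 2/0.00001 = 200000.
2^17 = 131072 < 200000 ≤ 2^18 = 262144, so n = 18.

18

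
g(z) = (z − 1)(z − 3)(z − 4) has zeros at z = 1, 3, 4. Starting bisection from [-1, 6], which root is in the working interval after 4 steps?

g(2.5) = 1.125 > 0, so the root lies in [-1, 2.5]
g(0.75) = -1.828125 < 0, so the root lies in [0.75, 2.5]
g(1.625) = 2.041016 > 0, so the root lies in [0.75, 1.625]
g(1.1875) = 0.9558 > 0, so the root lies in [0.75, 1.1875]

1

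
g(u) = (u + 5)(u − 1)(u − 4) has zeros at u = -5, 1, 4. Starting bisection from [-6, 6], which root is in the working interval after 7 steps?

-5

u = 0 gives g = 20, positive; keep [-6, 0]
u = -3 gives g = 56, positive; keep [-6, -3]
u = -4.5 gives g = 23.375, positive; keep [-6, -4.5]
u = -5.25 gives g = -14.4531, negative; keep [-5.25, -4.5]
u = -4.875 gives g = 6.5176, positive; keep [-5.25, -4.875]
u = -5.0625 gives g = -3.4338, negative; keep [-5.0625, -4.875]
u = -4.96875 gives g = 1.6729, positive; keep [-5.0625, -4.96875]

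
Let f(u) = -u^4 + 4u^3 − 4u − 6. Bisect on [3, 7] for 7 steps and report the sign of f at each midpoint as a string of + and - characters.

midpoint 5: f = -151 < 0 → [3, 5]
midpoint 4: f = -22 < 0 → [3, 4]
midpoint 3.5: f = 1.4375 > 0 → [3.5, 4]
midpoint 3.75: f = -7.8164 < 0 → [3.5, 3.75]
midpoint 3.625: f = -2.637 < 0 → [3.5, 3.625]
midpoint 3.5625: f = -0.4693 < 0 → [3.5, 3.5625]
midpoint 3.53125: f = 0.5158 > 0 → [3.53125, 3.5625]

--+---+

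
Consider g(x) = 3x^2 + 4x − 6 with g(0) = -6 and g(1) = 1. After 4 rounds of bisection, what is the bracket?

m = 0.5, g(m) = -3.25 (−); new bracket [0.5, 1]
m = 0.75, g(m) = -1.3125 (−); new bracket [0.75, 1]
m = 0.875, g(m) = -0.203125 (−); new bracket [0.875, 1]
m = 0.9375, g(m) = 0.3867 (+); new bracket [0.875, 0.9375]

[0.875, 0.9375]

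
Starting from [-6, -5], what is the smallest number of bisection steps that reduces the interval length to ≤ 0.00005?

Width after n steps is 1/2^n. Need 2^n ≥ 1/0.00005 = 20000.
2^14 = 16384 < 20000 ≤ 2^15 = 32768, so n = 15.

15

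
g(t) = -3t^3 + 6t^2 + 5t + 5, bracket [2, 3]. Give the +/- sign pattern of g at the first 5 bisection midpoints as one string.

++--+

m = 2.5, g(m) = 8.125 (+); new bracket [2.5, 3]
m = 2.75, g(m) = 1.734375 (+); new bracket [2.75, 3]
m = 2.875, g(m) = -2.322266 (−); new bracket [2.75, 2.875]
m = 2.8125, g(m) = -0.2185 (−); new bracket [2.75, 2.8125]
m = 2.78125, g(m) = 0.7765 (+); new bracket [2.78125, 2.8125]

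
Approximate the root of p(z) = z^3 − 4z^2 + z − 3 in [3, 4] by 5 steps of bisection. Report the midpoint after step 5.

3.96875

p(3.5) = -5.625 < 0, so the root lies in [3.5, 4]
p(3.75) = -2.765625 < 0, so the root lies in [3.75, 4]
p(3.875) = -1.001953 < 0, so the root lies in [3.875, 4]
p(3.9375) = -0.0315 < 0, so the root lies in [3.9375, 4]
p(3.96875) = 0.4765 > 0, so the root lies in [3.9375, 3.96875]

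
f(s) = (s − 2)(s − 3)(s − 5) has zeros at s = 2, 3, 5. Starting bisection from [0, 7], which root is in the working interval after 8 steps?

5

s = 3.5 gives f = -1.125, negative; keep [3.5, 7]
s = 5.25 gives f = 1.828125, positive; keep [3.5, 5.25]
s = 4.375 gives f = -2.041016, negative; keep [4.375, 5.25]
s = 4.8125 gives f = -0.9558, negative; keep [4.8125, 5.25]
s = 5.03125 gives f = 0.1924, positive; keep [4.8125, 5.03125]
s = 4.921875 gives f = -0.4387, negative; keep [4.921875, 5.03125]
s = 4.9765625 gives f = -0.1379, negative; keep [4.9765625, 5.03125]
s = 5.00390625 gives f = 0.0235, positive; keep [4.9765625, 5.00390625]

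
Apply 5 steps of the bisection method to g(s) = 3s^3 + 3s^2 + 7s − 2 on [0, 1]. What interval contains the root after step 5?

[0.25, 0.28125]

s = 0.5 gives g = 2.625, positive; keep [0, 0.5]
s = 0.25 gives g = -0.015625, negative; keep [0.25, 0.5]
s = 0.375 gives g = 1.205078, positive; keep [0.25, 0.375]
s = 0.3125 gives g = 0.572, positive; keep [0.25, 0.3125]
s = 0.28125 gives g = 0.2728, positive; keep [0.25, 0.28125]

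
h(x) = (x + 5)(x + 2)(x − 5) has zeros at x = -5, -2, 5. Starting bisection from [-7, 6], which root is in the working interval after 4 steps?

midpoint -0.5: h = -37.125 < 0 → [-0.5, 6]
midpoint 2.75: h = -82.828125 < 0 → [2.75, 6]
midpoint 4.375: h = -37.353516 < 0 → [4.375, 6]
midpoint 5.1875: h = 13.7292 > 0 → [4.375, 5.1875]

5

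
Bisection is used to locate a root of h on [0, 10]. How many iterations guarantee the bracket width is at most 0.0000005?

25

Width after n steps is 10/2^n. Need 2^n ≥ 10/0.0000005 = 20000000.
2^24 = 16777216 < 20000000 ≤ 2^25 = 33554432, so n = 25.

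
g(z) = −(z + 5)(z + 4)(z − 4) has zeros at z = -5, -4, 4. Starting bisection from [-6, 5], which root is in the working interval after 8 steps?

midpoint -0.5: g = 70.875 > 0 → [-0.5, 5]
midpoint 2.25: g = 79.296875 > 0 → [2.25, 5]
midpoint 3.625: g = 24.662109 > 0 → [3.625, 5]
midpoint 4.3125: g = -24.1907 < 0 → [3.625, 4.3125]
midpoint 3.96875: g = 2.2334 > 0 → [3.96875, 4.3125]
midpoint 4.140625: g = -10.464 < 0 → [3.96875, 4.140625]
midpoint 4.0546875: g = -3.9885 < 0 → [3.96875, 4.0546875]
midpoint 4.01171875: g = -0.8461 < 0 → [3.96875, 4.01171875]

4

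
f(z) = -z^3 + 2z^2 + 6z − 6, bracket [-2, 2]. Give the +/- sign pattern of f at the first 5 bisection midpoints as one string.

-+--+

f(0) = -6 < 0, so the root lies in [0, 2]
f(1) = 1 > 0, so the root lies in [0, 1]
f(0.5) = -2.625 < 0, so the root lies in [0.5, 1]
f(0.75) = -0.7969 < 0, so the root lies in [0.75, 1]
f(0.875) = 0.1113 > 0, so the root lies in [0.75, 0.875]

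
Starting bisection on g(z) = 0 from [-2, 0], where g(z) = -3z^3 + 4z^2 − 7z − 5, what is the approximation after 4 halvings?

z = -1 gives g = 9, positive; keep [-1, 0]
z = -0.5 gives g = -0.125, negative; keep [-1, -0.5]
z = -0.75 gives g = 3.765625, positive; keep [-0.75, -0.5]
z = -0.625 gives g = 1.6699, positive; keep [-0.625, -0.5]

-0.625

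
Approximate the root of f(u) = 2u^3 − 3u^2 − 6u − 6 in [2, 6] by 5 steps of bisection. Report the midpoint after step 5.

f(4) = 50 > 0, so the root lies in [2, 4]
f(3) = 3 > 0, so the root lies in [2, 3]
f(2.5) = -8.5 < 0, so the root lies in [2.5, 3]
f(2.75) = -3.5938 < 0, so the root lies in [2.75, 3]
f(2.875) = -0.5195 < 0, so the root lies in [2.875, 3]

2.875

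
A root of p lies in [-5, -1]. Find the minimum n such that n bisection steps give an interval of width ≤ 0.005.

Width after n steps is 4/2^n. Need 2^n ≥ 4/0.005 = 800.
2^9 = 512 < 800 ≤ 2^10 = 1024, so n = 10.

10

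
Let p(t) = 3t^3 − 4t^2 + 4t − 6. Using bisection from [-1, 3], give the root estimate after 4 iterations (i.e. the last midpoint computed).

midpoint 1: p = -3 < 0 → [1, 3]
midpoint 2: p = 10 > 0 → [1, 2]
midpoint 1.5: p = 1.125 > 0 → [1, 1.5]
midpoint 1.25: p = -1.3906 < 0 → [1.25, 1.5]

1.25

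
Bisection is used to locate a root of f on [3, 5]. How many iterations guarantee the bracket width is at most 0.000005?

19

Width after n steps is 2/2^n. Need 2^n ≥ 2/0.000005 = 400000.
2^18 = 262144 < 400000 ≤ 2^19 = 524288, so n = 19.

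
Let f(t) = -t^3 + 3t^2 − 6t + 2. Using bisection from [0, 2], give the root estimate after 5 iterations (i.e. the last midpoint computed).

0.4375

f(1) = -2 < 0, so the root lies in [0, 1]
f(0.5) = -0.375 < 0, so the root lies in [0, 0.5]
f(0.25) = 0.671875 > 0, so the root lies in [0.25, 0.5]
f(0.375) = 0.1191 > 0, so the root lies in [0.375, 0.5]
f(0.4375) = -0.1345 < 0, so the root lies in [0.375, 0.4375]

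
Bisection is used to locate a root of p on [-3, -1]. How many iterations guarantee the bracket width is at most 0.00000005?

Width after n steps is 2/2^n. Need 2^n ≥ 2/0.00000005 = 40000000.
2^25 = 33554432 < 40000000 ≤ 2^26 = 67108864, so n = 26.

26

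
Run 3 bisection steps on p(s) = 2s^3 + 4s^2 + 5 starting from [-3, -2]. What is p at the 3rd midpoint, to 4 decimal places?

m = -2.5, p(m) = -1.25 (−); new bracket [-2.5, -2]
m = -2.25, p(m) = 2.46875 (+); new bracket [-2.5, -2.25]
m = -2.375, p(m) = 0.769531 (+); new bracket [-2.5, -2.375]

0.7695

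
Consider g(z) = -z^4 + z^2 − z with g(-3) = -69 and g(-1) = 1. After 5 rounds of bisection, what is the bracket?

z = -2 gives g = -10, negative; keep [-2, -1]
z = -1.5 gives g = -1.3125, negative; keep [-1.5, -1]
z = -1.25 gives g = 0.371094, positive; keep [-1.5, -1.25]
z = -1.375 gives g = -0.3088, negative; keep [-1.375, -1.25]
z = -1.3125 gives g = 0.0676, positive; keep [-1.375, -1.3125]

[-1.375, -1.3125]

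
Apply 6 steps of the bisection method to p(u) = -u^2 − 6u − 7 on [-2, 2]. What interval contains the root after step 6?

midpoint 0: p = -7 < 0 → [-2, 0]
midpoint -1: p = -2 < 0 → [-2, -1]
midpoint -1.5: p = -0.25 < 0 → [-2, -1.5]
midpoint -1.75: p = 0.4375 > 0 → [-1.75, -1.5]
midpoint -1.625: p = 0.1094 > 0 → [-1.625, -1.5]
midpoint -1.5625: p = -0.0664 < 0 → [-1.625, -1.5625]

[-1.625, -1.5625]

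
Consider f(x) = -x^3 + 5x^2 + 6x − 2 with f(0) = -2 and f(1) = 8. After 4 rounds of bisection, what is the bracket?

[0.25, 0.3125]

m = 0.5, f(m) = 2.125 (+); new bracket [0, 0.5]
m = 0.25, f(m) = -0.203125 (−); new bracket [0.25, 0.5]
m = 0.375, f(m) = 0.900391 (+); new bracket [0.25, 0.375]
m = 0.3125, f(m) = 0.3328 (+); new bracket [0.25, 0.3125]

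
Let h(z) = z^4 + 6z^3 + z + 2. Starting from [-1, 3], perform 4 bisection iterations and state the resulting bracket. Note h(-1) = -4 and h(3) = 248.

h(1) = 10 > 0, so the root lies in [-1, 1]
h(0) = 2 > 0, so the root lies in [-1, 0]
h(-0.5) = 0.8125 > 0, so the root lies in [-1, -0.5]
h(-0.75) = -0.9648 < 0, so the root lies in [-0.75, -0.5]

[-0.75, -0.5]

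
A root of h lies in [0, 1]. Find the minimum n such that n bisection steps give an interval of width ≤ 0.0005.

11

Width after n steps is 1/2^n. Need 2^n ≥ 1/0.0005 = 2000.
2^10 = 1024 < 2000 ≤ 2^11 = 2048, so n = 11.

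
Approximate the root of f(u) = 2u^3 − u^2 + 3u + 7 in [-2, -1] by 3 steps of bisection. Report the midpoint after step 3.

-1.125

m = -1.5, f(m) = -6.5 (−); new bracket [-1.5, -1]
m = -1.25, f(m) = -2.21875 (−); new bracket [-1.25, -1]
m = -1.125, f(m) = -0.488281 (−); new bracket [-1.125, -1]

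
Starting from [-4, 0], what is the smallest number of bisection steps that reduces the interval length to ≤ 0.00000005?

27

Width after n steps is 4/2^n. Need 2^n ≥ 4/0.00000005 = 80000000.
2^26 = 67108864 < 80000000 ≤ 2^27 = 134217728, so n = 27.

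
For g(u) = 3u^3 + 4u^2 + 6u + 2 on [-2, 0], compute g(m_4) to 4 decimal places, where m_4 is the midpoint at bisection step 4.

u = -1 gives g = -3, negative; keep [-1, 0]
u = -0.5 gives g = -0.375, negative; keep [-0.5, 0]
u = -0.25 gives g = 0.703125, positive; keep [-0.5, -0.25]
u = -0.375 gives g = 0.1543, positive; keep [-0.5, -0.375]

0.1543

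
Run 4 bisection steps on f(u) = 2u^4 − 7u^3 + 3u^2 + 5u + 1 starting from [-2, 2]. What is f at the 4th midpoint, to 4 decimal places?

m = 0, f(m) = 1 (+); new bracket [0, 2]
m = 1, f(m) = 4 (+); new bracket [1, 2]
m = 1.5, f(m) = 1.75 (+); new bracket [1.5, 2]
m = 1.75, f(m) = 0.1797 (+); new bracket [1.75, 2]

0.1797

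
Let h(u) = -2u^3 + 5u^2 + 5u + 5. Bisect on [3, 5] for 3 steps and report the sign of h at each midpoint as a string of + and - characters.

--+

h(4) = -23 < 0, so the root lies in [3, 4]
h(3.5) = -2 < 0, so the root lies in [3, 3.5]
h(3.25) = 5.40625 > 0, so the root lies in [3.25, 3.5]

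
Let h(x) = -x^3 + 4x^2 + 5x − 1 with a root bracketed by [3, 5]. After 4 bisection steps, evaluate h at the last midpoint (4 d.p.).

2.5801

x = 4 gives h = 19, positive; keep [4, 5]
x = 4.5 gives h = 11.375, positive; keep [4.5, 5]
x = 4.75 gives h = 5.828125, positive; keep [4.75, 5]
x = 4.875 gives h = 2.5801, positive; keep [4.875, 5]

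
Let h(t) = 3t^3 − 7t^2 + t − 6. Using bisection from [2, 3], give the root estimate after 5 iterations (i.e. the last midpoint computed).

t = 2.5 gives h = -0.375, negative; keep [2.5, 3]
t = 2.75 gives h = 6.203125, positive; keep [2.5, 2.75]
t = 2.625 gives h = 2.654297, positive; keep [2.5, 2.625]
t = 2.5625 gives h = 1.0769, positive; keep [2.5, 2.5625]
t = 2.53125 gives h = 0.3355, positive; keep [2.5, 2.53125]

2.53125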